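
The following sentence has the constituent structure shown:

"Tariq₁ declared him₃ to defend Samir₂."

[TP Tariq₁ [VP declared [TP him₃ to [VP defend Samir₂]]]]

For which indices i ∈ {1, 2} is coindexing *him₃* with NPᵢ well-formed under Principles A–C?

*him* is a pronoun, so Principle B applies: it must be free in its binding domain.
Binding domain of *him₃*: the matrix TP, whose subject is Tariq₁.
*Tariq₁* c-commands the pronoun within its binding domain → coindexation would violate Principle B.
*Samir₂*: the pronoun c-commands this R-expression → coindexation would violate Principle C on *Samir₂*.

none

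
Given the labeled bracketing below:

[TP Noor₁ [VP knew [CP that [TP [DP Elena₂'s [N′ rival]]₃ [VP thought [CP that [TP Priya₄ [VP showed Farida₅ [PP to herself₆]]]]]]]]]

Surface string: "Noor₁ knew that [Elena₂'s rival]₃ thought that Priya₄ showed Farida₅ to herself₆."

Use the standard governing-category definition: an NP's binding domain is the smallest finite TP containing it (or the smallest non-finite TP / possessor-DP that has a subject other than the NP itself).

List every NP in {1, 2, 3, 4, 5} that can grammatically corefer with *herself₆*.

*herself* is an anaphor, so Principle A applies: it must be bound in its binding domain.
Binding domain of *herself₆*: the embedded TP, whose subject is Priya₄.
*Noor₁* c-commands the anaphor but is outside its binding domain → cannot satisfy Principle A.
*Elena₂* does not c-command the anaphor → cannot bind it.
*[Elena₂'s rival]₃* c-commands the anaphor but is outside its binding domain → cannot satisfy Principle A.
*Priya₄* c-commands the anaphor within its binding domain → licit binder.
*Farida₅* c-commands the anaphor within its binding domain → licit binder.

{4, 5}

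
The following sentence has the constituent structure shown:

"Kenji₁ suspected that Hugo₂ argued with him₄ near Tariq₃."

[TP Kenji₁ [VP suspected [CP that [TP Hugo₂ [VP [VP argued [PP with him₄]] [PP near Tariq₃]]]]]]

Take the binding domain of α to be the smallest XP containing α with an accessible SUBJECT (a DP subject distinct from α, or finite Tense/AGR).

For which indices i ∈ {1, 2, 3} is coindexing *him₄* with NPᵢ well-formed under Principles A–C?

{1, 3}

*him* is a pronoun, so Principle B applies: it must be free in its binding domain.
Binding domain of *him₄*: the embedded TP, whose subject is Hugo₂.
*Kenji₁* c-commands the pronoun but from outside its binding domain, and is not c-commanded by it → coindexation permitted.
*Hugo₂* c-commands the pronoun within its binding domain → coindexation would violate Principle B.
*Tariq₃* and the pronoun do not c-command one another → neither Principle B nor Principle C is at stake; coindexation permitted.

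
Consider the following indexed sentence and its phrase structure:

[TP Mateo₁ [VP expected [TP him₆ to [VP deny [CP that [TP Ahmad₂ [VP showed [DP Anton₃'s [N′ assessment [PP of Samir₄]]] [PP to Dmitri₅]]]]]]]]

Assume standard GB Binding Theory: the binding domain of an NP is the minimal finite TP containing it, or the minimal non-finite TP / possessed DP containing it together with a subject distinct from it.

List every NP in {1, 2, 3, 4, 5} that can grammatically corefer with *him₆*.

none

*him* is a pronoun, so Principle B applies: it must be free in its binding domain.
Binding domain of *him₆*: the matrix TP, whose subject is Mateo₁.
*Mateo₁* c-commands the pronoun within its binding domain → coindexation would violate Principle B.
*Ahmad₂*: the pronoun c-commands this R-expression → coindexation would violate Principle C on *Ahmad₂*.
*Anton₃*: the pronoun c-commands this R-expression → coindexation would violate Principle C on *Anton₃*.
*Samir₄*: the pronoun c-commands this R-expression → coindexation would violate Principle C on *Samir₄*.
*Dmitri₅*: the pronoun c-commands this R-expression → coindexation would violate Principle C on *Dmitri₅*.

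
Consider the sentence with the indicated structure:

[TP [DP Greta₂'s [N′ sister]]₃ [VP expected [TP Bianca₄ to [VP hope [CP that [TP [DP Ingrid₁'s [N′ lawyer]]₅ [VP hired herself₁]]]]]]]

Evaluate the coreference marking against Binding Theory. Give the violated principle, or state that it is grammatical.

The two coindexed NPs are *Ingrid₁* and *herself₁*.
*herself₁* is an anaphor. Principle A requires it to be bound within its binding domain — the embedded TP, whose subject is [Ingrid₁'s lawyer]₅.
Within that domain it is c-commanded by *[Ingrid₁'s lawyer]₅*, which does not share its index.
*Ingrid₁* does not c-command the anaphor at all.
The anaphor is unbound in its domain → Principle A violation.

Principle A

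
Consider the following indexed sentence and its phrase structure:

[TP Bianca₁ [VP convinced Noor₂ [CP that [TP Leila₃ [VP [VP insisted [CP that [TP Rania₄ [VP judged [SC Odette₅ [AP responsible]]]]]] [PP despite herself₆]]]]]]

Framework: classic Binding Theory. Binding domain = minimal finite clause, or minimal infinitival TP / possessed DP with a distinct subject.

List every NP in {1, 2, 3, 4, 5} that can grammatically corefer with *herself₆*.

{3}

*herself* is an anaphor, so Principle A applies: it must be bound in its binding domain.
Binding domain of *herself₆*: the embedded TP, whose subject is Leila₃.
*Bianca₁* c-commands the anaphor but is outside its binding domain → cannot satisfy Principle A.
*Noor₂* c-commands the anaphor but is outside its binding domain → cannot satisfy Principle A.
*Leila₃* c-commands the anaphor within its binding domain → licit binder.
*Rania₄* does not c-command the anaphor → cannot bind it.
*Odette₅* does not c-command the anaphor → cannot bind it.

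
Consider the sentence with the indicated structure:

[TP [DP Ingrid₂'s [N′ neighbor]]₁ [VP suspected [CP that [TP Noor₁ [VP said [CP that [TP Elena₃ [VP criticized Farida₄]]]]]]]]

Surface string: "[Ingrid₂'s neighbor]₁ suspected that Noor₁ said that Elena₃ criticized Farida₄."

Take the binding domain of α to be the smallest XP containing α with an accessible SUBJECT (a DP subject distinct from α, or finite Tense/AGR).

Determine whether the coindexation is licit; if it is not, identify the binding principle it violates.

The two coindexed NPs are *[Ingrid₂'s neighbor]₁* and *Noor₁*.
*Noor₁* is an R-expression. Principle C requires it to be free everywhere.
*[Ingrid₂'s neighbor]₁* c-commands it and carries the same index.
The R-expression is bound → Principle C violation.

Principle C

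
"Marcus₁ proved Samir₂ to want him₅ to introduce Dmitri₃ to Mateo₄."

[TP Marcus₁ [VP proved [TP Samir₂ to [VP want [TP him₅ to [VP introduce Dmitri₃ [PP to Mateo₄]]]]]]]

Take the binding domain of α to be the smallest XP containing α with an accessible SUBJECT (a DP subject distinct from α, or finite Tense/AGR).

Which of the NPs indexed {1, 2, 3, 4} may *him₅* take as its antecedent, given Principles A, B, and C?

*him* is a pronoun, so Principle B applies: it must be free in its binding domain.
Binding domain of *him₅*: the embedded TP, whose subject is Samir₂.
*Marcus₁* c-commands the pronoun but from outside its binding domain, and is not c-commanded by it → coindexation permitted.
*Samir₂* c-commands the pronoun within its binding domain → coindexation would violate Principle B.
*Dmitri₃*: the pronoun c-commands this R-expression → coindexation would violate Principle C on *Dmitri₃*.
*Mateo₄*: the pronoun c-commands this R-expression → coindexation would violate Principle C on *Mateo₄*.

{1}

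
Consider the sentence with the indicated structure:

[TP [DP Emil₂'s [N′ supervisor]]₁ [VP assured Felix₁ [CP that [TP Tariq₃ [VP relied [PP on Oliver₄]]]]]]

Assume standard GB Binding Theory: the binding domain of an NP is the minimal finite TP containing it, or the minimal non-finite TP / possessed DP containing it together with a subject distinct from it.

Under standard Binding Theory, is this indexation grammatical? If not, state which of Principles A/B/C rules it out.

The two coindexed NPs are *[Emil₂'s supervisor]₁* and *Felix₁*.
*Felix₁* is an R-expression. Principle C requires it to be free everywhere.
*[Emil₂'s supervisor]₁* c-commands it and carries the same index.
The R-expression is bound → Principle C violation.

Principle C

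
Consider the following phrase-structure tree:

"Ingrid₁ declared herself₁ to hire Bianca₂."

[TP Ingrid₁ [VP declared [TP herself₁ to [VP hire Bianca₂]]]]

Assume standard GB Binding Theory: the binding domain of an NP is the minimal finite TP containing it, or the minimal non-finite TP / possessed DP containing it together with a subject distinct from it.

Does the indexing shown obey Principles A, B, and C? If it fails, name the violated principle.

grammatical

The two coindexed NPs are *Ingrid₁* and *herself₁*.
*herself₁* is an anaphor; its binding domain is the matrix TP, whose subject is Ingrid₁. *Ingrid₁* c-commands it within that domain and shares its index, so Principle A is satisfied.
*Ingrid₁* is an R-expression; *herself₁* does not c-command it, and no other NP shares its index, so Principle C is satisfied.
All principles are respected.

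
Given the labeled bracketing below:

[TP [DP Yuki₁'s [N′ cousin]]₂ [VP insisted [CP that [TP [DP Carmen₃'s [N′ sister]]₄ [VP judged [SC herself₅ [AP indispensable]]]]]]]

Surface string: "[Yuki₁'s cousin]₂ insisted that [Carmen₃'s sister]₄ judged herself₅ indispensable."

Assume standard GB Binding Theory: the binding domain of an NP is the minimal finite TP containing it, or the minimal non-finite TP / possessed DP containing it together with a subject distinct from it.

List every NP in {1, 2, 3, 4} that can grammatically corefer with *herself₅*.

*herself* is an anaphor, so Principle A applies: it must be bound in its binding domain.
Binding domain of *herself₅*: the embedded TP, whose subject is [Carmen₃'s sister]₄.
*Yuki₁* does not c-command the anaphor → cannot bind it.
*[Yuki₁'s cousin]₂* c-commands the anaphor but is outside its binding domain → cannot satisfy Principle A.
*Carmen₃* does not c-command the anaphor → cannot bind it.
*[Carmen₃'s sister]₄* c-commands the anaphor within its binding domain → licit binder.

{4}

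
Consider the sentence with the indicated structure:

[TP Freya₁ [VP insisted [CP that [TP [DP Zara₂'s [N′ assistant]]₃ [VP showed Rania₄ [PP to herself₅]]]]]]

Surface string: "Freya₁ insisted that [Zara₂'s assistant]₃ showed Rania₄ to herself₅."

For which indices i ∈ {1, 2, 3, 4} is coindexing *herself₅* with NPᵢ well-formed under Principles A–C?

{3, 4}

*herself* is an anaphor, so Principle A applies: it must be bound in its binding domain.
Binding domain of *herself₅*: the embedded TP, whose subject is [Zara₂'s assistant]₃.
*Freya₁* c-commands the anaphor but is outside its binding domain → cannot satisfy Principle A.
*Zara₂* does not c-command the anaphor → cannot bind it.
*[Zara₂'s assistant]₃* c-commands the anaphor within its binding domain → licit binder.
*Rania₄* c-commands the anaphor within its binding domain → licit binder.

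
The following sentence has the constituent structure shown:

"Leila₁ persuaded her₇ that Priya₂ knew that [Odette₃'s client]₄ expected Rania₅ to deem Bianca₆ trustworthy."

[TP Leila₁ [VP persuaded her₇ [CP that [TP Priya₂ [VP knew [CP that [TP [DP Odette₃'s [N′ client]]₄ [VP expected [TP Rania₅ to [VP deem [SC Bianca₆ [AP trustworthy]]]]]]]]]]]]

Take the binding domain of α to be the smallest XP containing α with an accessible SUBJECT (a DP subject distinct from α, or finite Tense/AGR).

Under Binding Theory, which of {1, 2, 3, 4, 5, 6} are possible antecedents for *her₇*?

*her* is a pronoun, so Principle B applies: it must be free in its binding domain.
Binding domain of *her₇*: the matrix TP, whose subject is Leila₁.
*Leila₁* c-commands the pronoun within its binding domain → coindexation would violate Principle B.
*Priya₂*: the pronoun c-commands this R-expression → coindexation would violate Principle C on *Priya₂*.
*Odette₃*: the pronoun c-commands this R-expression → coindexation would violate Principle C on *Odette₃*.
*[Odette₃'s client]₄*: the pronoun c-commands this R-expression → coindexation would violate Principle C on *[Odette₃'s client]₄*.
*Rania₅*: the pronoun c-commands this R-expression → coindexation would violate Principle C on *Rania₅*.
*Bianca₆*: the pronoun c-commands this R-expression → coindexation would violate Principle C on *Bianca₆*.

none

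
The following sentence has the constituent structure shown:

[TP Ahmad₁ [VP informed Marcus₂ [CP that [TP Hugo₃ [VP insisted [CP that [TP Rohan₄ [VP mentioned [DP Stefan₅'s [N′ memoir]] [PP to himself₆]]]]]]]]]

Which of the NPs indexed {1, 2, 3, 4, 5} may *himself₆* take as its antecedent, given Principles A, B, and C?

{4}

*himself* is an anaphor, so Principle A applies: it must be bound in its binding domain.
Binding domain of *himself₆*: the embedded TP, whose subject is Rohan₄.
*Ahmad₁* c-commands the anaphor but is outside its binding domain → cannot satisfy Principle A.
*Marcus₂* c-commands the anaphor but is outside its binding domain → cannot satisfy Principle A.
*Hugo₃* c-commands the anaphor but is outside its binding domain → cannot satisfy Principle A.
*Rohan₄* c-commands the anaphor within its binding domain → licit binder.
*Stefan₅* does not c-command the anaphor → cannot bind it.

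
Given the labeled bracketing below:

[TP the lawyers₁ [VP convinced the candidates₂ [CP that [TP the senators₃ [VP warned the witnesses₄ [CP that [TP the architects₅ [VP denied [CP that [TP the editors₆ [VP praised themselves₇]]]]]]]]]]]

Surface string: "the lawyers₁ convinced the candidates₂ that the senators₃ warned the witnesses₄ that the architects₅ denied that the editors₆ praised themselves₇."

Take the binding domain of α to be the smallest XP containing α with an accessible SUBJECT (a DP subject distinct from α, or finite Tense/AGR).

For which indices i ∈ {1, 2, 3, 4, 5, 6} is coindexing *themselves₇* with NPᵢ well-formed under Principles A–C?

*themselves* is an anaphor, so Principle A applies: it must be bound in its binding domain.
Binding domain of *themselves₇*: the embedded TP, whose subject is the editors₆.
*the lawyers₁* c-commands the anaphor but is outside its binding domain → cannot satisfy Principle A.
*the candidates₂* c-commands the anaphor but is outside its binding domain → cannot satisfy Principle A.
*the senators₃* c-commands the anaphor but is outside its binding domain → cannot satisfy Principle A.
*the witnesses₄* c-commands the anaphor but is outside its binding domain → cannot satisfy Principle A.
*the architects₅* c-commands the anaphor but is outside its binding domain → cannot satisfy Principle A.
*the editors₆* c-commands the anaphor within its binding domain → licit binder.

{6}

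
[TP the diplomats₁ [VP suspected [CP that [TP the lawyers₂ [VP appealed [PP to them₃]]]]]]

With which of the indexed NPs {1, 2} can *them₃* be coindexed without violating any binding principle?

{1}

*them* is a pronoun, so Principle B applies: it must be free in its binding domain.
Binding domain of *them₃*: the embedded TP, whose subject is the lawyers₂.
*the diplomats₁* c-commands the pronoun but from outside its binding domain, and is not c-commanded by it → coindexation permitted.
*the lawyers₂* c-commands the pronoun within its binding domain → coindexation would violate Principle B.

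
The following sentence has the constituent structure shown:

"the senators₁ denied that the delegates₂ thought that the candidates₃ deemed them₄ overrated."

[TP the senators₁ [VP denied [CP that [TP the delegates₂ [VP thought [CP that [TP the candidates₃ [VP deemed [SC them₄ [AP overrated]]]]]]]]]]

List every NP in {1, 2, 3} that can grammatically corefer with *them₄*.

{1, 2}

*them* is a pronoun, so Principle B applies: it must be free in its binding domain.
Binding domain of *them₄*: the embedded TP, whose subject is the candidates₃.
*the senators₁* c-commands the pronoun but from outside its binding domain, and is not c-commanded by it → coindexation permitted.
*the delegates₂* c-commands the pronoun but from outside its binding domain, and is not c-commanded by it → coindexation permitted.
*the candidates₃* c-commands the pronoun within its binding domain → coindexation would violate Principle B.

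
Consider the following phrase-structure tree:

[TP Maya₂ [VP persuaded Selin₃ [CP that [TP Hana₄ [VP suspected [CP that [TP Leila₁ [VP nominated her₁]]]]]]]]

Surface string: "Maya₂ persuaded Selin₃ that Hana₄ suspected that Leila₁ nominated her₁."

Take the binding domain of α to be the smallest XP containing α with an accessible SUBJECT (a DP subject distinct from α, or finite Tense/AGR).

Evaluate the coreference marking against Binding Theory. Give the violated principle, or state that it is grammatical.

The two coindexed NPs are *Leila₁* and *her₁*.
*her₁* is a pronoun. Its binding domain is the embedded TP, whose subject is Leila₁.
*Leila₁* c-commands it within that domain and carries the same index.
The pronoun is locally bound → Principle B violation.

Principle B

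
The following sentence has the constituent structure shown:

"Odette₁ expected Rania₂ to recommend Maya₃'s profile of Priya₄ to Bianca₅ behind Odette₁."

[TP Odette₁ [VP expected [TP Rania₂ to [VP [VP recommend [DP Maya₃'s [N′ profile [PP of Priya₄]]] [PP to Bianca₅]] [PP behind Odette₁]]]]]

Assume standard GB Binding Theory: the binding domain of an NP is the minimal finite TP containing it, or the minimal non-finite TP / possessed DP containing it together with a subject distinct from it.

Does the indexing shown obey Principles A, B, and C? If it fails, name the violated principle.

Principle C

The two coindexed NPs are *Odette₁* (the lower occurrence) and *Odette₁* (the higher occurrence).
*Odette₁* (the lower occurrence) is an R-expression. Principle C requires it to be free everywhere.
*Odette₁* (the higher occurrence) c-commands it and carries the same index.
The R-expression is bound → Principle C violation.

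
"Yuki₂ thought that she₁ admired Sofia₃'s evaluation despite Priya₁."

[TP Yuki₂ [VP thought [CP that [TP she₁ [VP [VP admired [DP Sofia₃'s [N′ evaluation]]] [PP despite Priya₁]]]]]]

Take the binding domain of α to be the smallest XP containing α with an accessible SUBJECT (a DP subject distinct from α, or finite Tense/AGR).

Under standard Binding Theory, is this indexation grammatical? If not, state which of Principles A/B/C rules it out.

Principle C

The two coindexed NPs are *she₁* and *Priya₁*.
*Priya₁* is an R-expression. Principle C requires it to be free everywhere.
*she₁* c-commands it and carries the same index.
The R-expression is bound → Principle C violation.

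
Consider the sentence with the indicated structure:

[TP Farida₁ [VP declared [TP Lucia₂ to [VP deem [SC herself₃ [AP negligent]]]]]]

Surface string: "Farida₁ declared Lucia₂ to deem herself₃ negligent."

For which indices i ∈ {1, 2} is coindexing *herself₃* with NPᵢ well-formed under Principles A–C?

*herself* is an anaphor, so Principle A applies: it must be bound in its binding domain.
Binding domain of *herself₃*: the embedded TP, whose subject is Lucia₂.
*Farida₁* c-commands the anaphor but is outside its binding domain → cannot satisfy Principle A.
*Lucia₂* c-commands the anaphor within its binding domain → licit binder.

{2}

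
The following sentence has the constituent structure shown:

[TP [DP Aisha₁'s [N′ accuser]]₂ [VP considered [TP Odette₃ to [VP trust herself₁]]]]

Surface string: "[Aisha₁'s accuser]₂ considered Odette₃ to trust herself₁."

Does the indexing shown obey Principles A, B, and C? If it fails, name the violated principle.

The two coindexed NPs are *Aisha₁* and *herself₁*.
*herself₁* is an anaphor. Principle A requires it to be bound within its binding domain — the embedded TP, whose subject is Odette₃.
Within that domain it is c-commanded by *Odette₃*, which does not share its index.
*Aisha₁* does not c-command the anaphor at all.
The anaphor is unbound in its domain → Principle A violation.

Principle A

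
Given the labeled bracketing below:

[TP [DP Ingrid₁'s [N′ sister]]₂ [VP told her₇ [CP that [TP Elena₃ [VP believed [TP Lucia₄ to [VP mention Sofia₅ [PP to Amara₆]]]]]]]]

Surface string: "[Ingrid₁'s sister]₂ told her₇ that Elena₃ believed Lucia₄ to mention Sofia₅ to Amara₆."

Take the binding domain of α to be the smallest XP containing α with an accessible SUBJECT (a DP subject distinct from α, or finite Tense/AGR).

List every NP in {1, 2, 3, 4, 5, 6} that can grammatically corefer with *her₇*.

*her* is a pronoun, so Principle B applies: it must be free in its binding domain.
Binding domain of *her₇*: the matrix TP, whose subject is [Ingrid₁'s sister]₂.
*Ingrid₁* and the pronoun do not c-command one another → neither Principle B nor Principle C is at stake; coindexation permitted.
*[Ingrid₁'s sister]₂* c-commands the pronoun within its binding domain → coindexation would violate Principle B.
*Elena₃*: the pronoun c-commands this R-expression → coindexation would violate Principle C on *Elena₃*.
*Lucia₄*: the pronoun c-commands this R-expression → coindexation would violate Principle C on *Lucia₄*.
*Sofia₅*: the pronoun c-commands this R-expression → coindexation would violate Principle C on *Sofia₅*.
*Amara₆*: the pronoun c-commands this R-expression → coindexation would violate Principle C on *Amara₆*.

{1}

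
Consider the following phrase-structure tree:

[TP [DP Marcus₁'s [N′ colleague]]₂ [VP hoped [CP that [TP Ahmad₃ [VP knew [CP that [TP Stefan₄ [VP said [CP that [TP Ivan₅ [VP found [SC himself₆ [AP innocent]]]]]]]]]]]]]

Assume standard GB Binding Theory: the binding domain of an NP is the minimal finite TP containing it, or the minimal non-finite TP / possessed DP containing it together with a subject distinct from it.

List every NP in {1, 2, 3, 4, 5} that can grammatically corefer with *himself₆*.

*himself* is an anaphor, so Principle A applies: it must be bound in its binding domain.
Binding domain of *himself₆*: the embedded TP, whose subject is Ivan₅.
*Marcus₁* does not c-command the anaphor → cannot bind it.
*[Marcus₁'s colleague]₂* c-commands the anaphor but is outside its binding domain → cannot satisfy Principle A.
*Ahmad₃* c-commands the anaphor but is outside its binding domain → cannot satisfy Principle A.
*Stefan₄* c-commands the anaphor but is outside its binding domain → cannot satisfy Principle A.
*Ivan₅* c-commands the anaphor within its binding domain → licit binder.

{5}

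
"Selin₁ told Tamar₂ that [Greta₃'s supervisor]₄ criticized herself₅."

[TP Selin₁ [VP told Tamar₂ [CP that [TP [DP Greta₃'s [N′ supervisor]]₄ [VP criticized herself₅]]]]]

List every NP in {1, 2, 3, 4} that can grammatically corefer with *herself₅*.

*herself* is an anaphor, so Principle A applies: it must be bound in its binding domain.
Binding domain of *herself₅*: the embedded TP, whose subject is [Greta₃'s supervisor]₄.
*Selin₁* c-commands the anaphor but is outside its binding domain → cannot satisfy Principle A.
*Tamar₂* c-commands the anaphor but is outside its binding domain → cannot satisfy Principle A.
*Greta₃* does not c-command the anaphor → cannot bind it.
*[Greta₃'s supervisor]₄* c-commands the anaphor within its binding domain → licit binder.

{4}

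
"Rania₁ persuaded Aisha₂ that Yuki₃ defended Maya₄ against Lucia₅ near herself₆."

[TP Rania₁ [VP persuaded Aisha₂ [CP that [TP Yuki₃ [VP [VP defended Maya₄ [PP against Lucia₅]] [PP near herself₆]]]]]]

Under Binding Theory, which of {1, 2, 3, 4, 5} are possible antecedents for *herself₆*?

*herself* is an anaphor, so Principle A applies: it must be bound in its binding domain.
Binding domain of *herself₆*: the embedded TP, whose subject is Yuki₃.
*Rania₁* c-commands the anaphor but is outside its binding domain → cannot satisfy Principle A.
*Aisha₂* c-commands the anaphor but is outside its binding domain → cannot satisfy Principle A.
*Yuki₃* c-commands the anaphor within its binding domain → licit binder.
*Maya₄* does not c-command the anaphor → cannot bind it.
*Lucia₅* does not c-command the anaphor → cannot bind it.

{3}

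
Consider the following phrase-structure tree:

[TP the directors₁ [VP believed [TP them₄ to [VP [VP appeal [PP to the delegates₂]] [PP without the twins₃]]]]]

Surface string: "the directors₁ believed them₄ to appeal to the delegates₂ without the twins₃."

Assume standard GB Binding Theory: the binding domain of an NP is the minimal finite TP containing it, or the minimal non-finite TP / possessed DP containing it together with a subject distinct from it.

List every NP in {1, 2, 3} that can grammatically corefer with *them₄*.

none

*them* is a pronoun, so Principle B applies: it must be free in its binding domain.
Binding domain of *them₄*: the matrix TP, whose subject is the directors₁.
*the directors₁* c-commands the pronoun within its binding domain → coindexation would violate Principle B.
*the delegates₂*: the pronoun c-commands this R-expression → coindexation would violate Principle C on *the delegates₂*.
*the twins₃*: the pronoun c-commands this R-expression → coindexation would violate Principle C on *the twins₃*.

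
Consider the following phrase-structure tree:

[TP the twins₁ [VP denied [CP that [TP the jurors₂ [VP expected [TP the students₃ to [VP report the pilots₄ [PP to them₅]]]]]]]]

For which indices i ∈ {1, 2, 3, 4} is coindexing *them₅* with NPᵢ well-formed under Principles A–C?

{1, 2}

*them* is a pronoun, so Principle B applies: it must be free in its binding domain.
Binding domain of *them₅*: the embedded TP, whose subject is the students₃.
*the twins₁* c-commands the pronoun but from outside its binding domain, and is not c-commanded by it → coindexation permitted.
*the jurors₂* c-commands the pronoun but from outside its binding domain, and is not c-commanded by it → coindexation permitted.
*the students₃* c-commands the pronoun within its binding domain → coindexation would violate Principle B.
*the pilots₄* c-commands the pronoun within its binding domain → coindexation would violate Principle B.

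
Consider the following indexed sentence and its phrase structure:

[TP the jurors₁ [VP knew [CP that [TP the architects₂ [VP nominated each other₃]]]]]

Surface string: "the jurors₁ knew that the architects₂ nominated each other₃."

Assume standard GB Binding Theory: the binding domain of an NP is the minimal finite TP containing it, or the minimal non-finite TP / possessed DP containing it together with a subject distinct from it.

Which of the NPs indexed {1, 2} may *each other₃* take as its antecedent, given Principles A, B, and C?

*each other* is an anaphor, so Principle A applies: it must be bound in its binding domain.
Binding domain of *each other₃*: the embedded TP, whose subject is the architects₂.
*the jurors₁* c-commands the anaphor but is outside its binding domain → cannot satisfy Principle A.
*the architects₂* c-commands the anaphor within its binding domain → licit binder.

{2}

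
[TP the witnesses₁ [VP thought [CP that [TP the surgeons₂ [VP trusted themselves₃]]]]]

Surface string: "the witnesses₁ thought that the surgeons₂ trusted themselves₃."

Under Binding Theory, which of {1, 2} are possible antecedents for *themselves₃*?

{2}

*themselves* is an anaphor, so Principle A applies: it must be bound in its binding domain.
Binding domain of *themselves₃*: the embedded TP, whose subject is the surgeons₂.
*the witnesses₁* c-commands the anaphor but is outside its binding domain → cannot satisfy Principle A.
*the surgeons₂* c-commands the anaphor within its binding domain → licit binder.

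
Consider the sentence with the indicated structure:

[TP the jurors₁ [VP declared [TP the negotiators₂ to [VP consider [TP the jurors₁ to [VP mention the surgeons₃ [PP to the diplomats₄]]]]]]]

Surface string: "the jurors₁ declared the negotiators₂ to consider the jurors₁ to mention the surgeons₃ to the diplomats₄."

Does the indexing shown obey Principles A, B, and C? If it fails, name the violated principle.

Principle C

The two coindexed NPs are *the jurors₁* (the lower occurrence) and *the jurors₁* (the higher occurrence).
*the jurors₁* (the lower occurrence) is an R-expression. Principle C requires it to be free everywhere.
*the jurors₁* (the higher occurrence) c-commands it and carries the same index.
The R-expression is bound → Principle C violation.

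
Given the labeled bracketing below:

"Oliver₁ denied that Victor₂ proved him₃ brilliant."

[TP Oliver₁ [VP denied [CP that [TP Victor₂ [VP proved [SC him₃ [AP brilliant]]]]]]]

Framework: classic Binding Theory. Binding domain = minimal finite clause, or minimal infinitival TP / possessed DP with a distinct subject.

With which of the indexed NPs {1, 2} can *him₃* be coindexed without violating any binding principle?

{1}

*him* is a pronoun, so Principle B applies: it must be free in its binding domain.
Binding domain of *him₃*: the embedded TP, whose subject is Victor₂.
*Oliver₁* c-commands the pronoun but from outside its binding domain, and is not c-commanded by it → coindexation permitted.
*Victor₂* c-commands the pronoun within its binding domain → coindexation would violate Principle B.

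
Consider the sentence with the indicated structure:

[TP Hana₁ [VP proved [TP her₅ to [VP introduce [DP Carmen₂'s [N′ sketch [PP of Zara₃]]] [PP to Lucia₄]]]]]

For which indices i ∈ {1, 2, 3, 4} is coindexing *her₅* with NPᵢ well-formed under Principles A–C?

none

*her* is a pronoun, so Principle B applies: it must be free in its binding domain.
Binding domain of *her₅*: the matrix TP, whose subject is Hana₁.
*Hana₁* c-commands the pronoun within its binding domain → coindexation would violate Principle B.
*Carmen₂*: the pronoun c-commands this R-expression → coindexation would violate Principle C on *Carmen₂*.
*Zara₃*: the pronoun c-commands this R-expression → coindexation would violate Principle C on *Zara₃*.
*Lucia₄*: the pronoun c-commands this R-expression → coindexation would violate Principle C on *Lucia₄*.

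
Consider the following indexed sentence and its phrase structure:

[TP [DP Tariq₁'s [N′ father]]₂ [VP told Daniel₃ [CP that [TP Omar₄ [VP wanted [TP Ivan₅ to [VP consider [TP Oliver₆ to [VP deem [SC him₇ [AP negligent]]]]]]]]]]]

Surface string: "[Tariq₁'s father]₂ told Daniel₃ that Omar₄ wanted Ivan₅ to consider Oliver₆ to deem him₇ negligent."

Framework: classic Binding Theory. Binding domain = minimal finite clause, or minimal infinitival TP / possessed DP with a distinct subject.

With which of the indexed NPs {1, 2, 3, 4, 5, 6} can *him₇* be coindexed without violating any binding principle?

*him* is a pronoun, so Principle B applies: it must be free in its binding domain.
Binding domain of *him₇*: the embedded TP, whose subject is Oliver₆.
*Tariq₁* and the pronoun do not c-command one another → neither Principle B nor Principle C is at stake; coindexation permitted.
*[Tariq₁'s father]₂* c-commands the pronoun but from outside its binding domain, and is not c-commanded by it → coindexation permitted.
*Daniel₃* c-commands the pronoun but from outside its binding domain, and is not c-commanded by it → coindexation permitted.
*Omar₄* c-commands the pronoun but from outside its binding domain, and is not c-commanded by it → coindexation permitted.
*Ivan₅* c-commands the pronoun but from outside its binding domain, and is not c-commanded by it → coindexation permitted.
*Oliver₆* c-commands the pronoun within its binding domain → coindexation would violate Principle B.

{1, 2, 3, 4, 5}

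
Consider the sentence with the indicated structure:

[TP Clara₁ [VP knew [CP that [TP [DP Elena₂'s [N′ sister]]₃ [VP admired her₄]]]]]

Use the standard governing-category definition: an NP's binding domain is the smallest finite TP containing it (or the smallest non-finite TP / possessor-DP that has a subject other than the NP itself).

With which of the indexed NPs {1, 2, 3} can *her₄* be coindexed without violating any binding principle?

{1, 2}

*her* is a pronoun, so Principle B applies: it must be free in its binding domain.
Binding domain of *her₄*: the embedded TP, whose subject is [Elena₂'s sister]₃.
*Clara₁* c-commands the pronoun but from outside its binding domain, and is not c-commanded by it → coindexation permitted.
*Elena₂* and the pronoun do not c-command one another → neither Principle B nor Principle C is at stake; coindexation permitted.
*[Elena₂'s sister]₃* c-commands the pronoun within its binding domain → coindexation would violate Principle B.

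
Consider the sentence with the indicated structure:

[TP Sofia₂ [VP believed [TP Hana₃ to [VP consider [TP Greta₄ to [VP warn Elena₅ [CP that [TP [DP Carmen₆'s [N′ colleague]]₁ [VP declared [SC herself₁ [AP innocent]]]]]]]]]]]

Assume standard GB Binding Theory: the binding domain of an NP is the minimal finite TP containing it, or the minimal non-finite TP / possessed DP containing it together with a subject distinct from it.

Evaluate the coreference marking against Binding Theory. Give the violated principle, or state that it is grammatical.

The two coindexed NPs are *[Carmen₆'s colleague]₁* and *herself₁*.
*herself₁* is an anaphor; its binding domain is the embedded TP, whose subject is [Carmen₆'s colleague]₁. *[Carmen₆'s colleague]₁* c-commands it within that domain and shares its index, so Principle A is satisfied.
*[Carmen₆'s colleague]₁* is an R-expression; *herself₁* does not c-command it, and no other NP shares its index, so Principle C is satisfied.
All principles are respected.

grammatical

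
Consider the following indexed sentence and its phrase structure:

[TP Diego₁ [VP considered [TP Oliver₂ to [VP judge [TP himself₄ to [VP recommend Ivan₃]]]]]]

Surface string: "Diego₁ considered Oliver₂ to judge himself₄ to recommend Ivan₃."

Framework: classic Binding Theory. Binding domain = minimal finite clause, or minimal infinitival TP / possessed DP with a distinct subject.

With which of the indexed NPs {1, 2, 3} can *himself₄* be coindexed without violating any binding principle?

*himself* is an anaphor, so Principle A applies: it must be bound in its binding domain.
Binding domain of *himself₄*: the embedded TP, whose subject is Oliver₂.
*Diego₁* c-commands the anaphor but is outside its binding domain → cannot satisfy Principle A.
*Oliver₂* c-commands the anaphor within its binding domain → licit binder.
*Ivan₃* does not c-command the anaphor → cannot bind it.

{2}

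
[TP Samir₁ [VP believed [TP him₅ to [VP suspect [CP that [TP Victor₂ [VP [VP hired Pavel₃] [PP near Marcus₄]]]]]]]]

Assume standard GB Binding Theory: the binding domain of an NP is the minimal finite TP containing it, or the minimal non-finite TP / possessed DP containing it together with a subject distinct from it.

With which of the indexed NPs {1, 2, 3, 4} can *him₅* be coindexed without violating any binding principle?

*him* is a pronoun, so Principle B applies: it must be free in its binding domain.
Binding domain of *him₅*: the matrix TP, whose subject is Samir₁.
*Samir₁* c-commands the pronoun within its binding domain → coindexation would violate Principle B.
*Victor₂*: the pronoun c-commands this R-expression → coindexation would violate Principle C on *Victor₂*.
*Pavel₃*: the pronoun c-commands this R-expression → coindexation would violate Principle C on *Pavel₃*.
*Marcus₄*: the pronoun c-commands this R-expression → coindexation would violate Principle C on *Marcus₄*.

none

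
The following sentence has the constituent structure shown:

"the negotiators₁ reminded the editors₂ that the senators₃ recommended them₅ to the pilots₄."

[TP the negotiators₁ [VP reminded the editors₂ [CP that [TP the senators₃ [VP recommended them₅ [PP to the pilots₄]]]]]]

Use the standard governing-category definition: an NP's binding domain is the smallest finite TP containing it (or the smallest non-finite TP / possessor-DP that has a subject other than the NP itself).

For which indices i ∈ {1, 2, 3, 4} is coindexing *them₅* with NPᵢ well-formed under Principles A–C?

{1, 2}

*them* is a pronoun, so Principle B applies: it must be free in its binding domain.
Binding domain of *them₅*: the embedded TP, whose subject is the senators₃.
*the negotiators₁* c-commands the pronoun but from outside its binding domain, and is not c-commanded by it → coindexation permitted.
*the editors₂* c-commands the pronoun but from outside its binding domain, and is not c-commanded by it → coindexation permitted.
*the senators₃* c-commands the pronoun within its binding domain → coindexation would violate Principle B.
*the pilots₄*: the pronoun c-commands this R-expression → coindexation would violate Principle C on *the pilots₄*.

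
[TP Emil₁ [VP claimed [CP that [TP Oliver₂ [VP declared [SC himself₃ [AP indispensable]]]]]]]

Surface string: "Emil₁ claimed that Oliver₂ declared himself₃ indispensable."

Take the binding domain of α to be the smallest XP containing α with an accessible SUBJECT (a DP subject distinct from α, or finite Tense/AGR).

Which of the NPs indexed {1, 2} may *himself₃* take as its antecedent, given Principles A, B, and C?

*himself* is an anaphor, so Principle A applies: it must be bound in its binding domain.
Binding domain of *himself₃*: the embedded TP, whose subject is Oliver₂.
*Emil₁* c-commands the anaphor but is outside its binding domain → cannot satisfy Principle A.
*Oliver₂* c-commands the anaphor within its binding domain → licit binder.

{2}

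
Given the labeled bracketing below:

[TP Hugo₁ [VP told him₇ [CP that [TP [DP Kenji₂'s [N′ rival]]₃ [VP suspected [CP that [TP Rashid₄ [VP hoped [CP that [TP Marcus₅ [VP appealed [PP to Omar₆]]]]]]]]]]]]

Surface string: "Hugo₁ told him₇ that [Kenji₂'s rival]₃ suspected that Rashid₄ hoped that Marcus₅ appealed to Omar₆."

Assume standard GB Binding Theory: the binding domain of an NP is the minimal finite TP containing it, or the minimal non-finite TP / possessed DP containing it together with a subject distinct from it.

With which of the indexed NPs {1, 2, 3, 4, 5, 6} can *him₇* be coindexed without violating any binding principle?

none

*him* is a pronoun, so Principle B applies: it must be free in its binding domain.
Binding domain of *him₇*: the matrix TP, whose subject is Hugo₁.
*Hugo₁* c-commands the pronoun within its binding domain → coindexation would violate Principle B.
*Kenji₂*: the pronoun c-commands this R-expression → coindexation would violate Principle C on *Kenji₂*.
*[Kenji₂'s rival]₃*: the pronoun c-commands this R-expression → coindexation would violate Principle C on *[Kenji₂'s rival]₃*.
*Rashid₄*: the pronoun c-commands this R-expression → coindexation would violate Principle C on *Rashid₄*.
*Marcus₅*: the pronoun c-commands this R-expression → coindexation would violate Principle C on *Marcus₅*.
*Omar₆*: the pronoun c-commands this R-expression → coindexation would violate Principle C on *Omar₆*.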